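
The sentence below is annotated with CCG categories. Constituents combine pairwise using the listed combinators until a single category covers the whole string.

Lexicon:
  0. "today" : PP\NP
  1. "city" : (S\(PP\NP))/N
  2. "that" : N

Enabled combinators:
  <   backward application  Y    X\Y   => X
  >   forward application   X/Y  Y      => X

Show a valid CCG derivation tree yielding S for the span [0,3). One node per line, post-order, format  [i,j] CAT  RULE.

[0,1] PP\NP  lex  "today"
[1,2] (S\(PP\NP))/N  lex  "city"
[2,3] N  lex  "that"
[1,3] S\(PP\NP)  >  k=2
[0,3] S  <  k=1

[0,3] S   <
  [0,1] "today" : PP\NP
  [1,3] S\(PP\NP)   >
    [1,2] "city" : (S\(PP\NP))/N
    [2,3] "that" : N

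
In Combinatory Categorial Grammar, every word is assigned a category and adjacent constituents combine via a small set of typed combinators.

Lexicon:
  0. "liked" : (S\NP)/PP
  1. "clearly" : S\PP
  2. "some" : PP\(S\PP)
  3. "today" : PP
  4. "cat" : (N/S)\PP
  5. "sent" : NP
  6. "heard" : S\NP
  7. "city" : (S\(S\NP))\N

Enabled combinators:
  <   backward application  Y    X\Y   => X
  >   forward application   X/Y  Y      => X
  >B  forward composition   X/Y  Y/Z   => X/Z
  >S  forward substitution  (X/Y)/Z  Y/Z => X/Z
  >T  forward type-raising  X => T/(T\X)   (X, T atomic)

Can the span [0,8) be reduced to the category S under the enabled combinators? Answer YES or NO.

YES

[0,8] S   <
  [0,3] S\NP   >
    [0,1] "liked" : (S\NP)/PP
    [1,3] PP   <
      [1,2] "clearly" : S\PP
      [2,3] "some" : PP\(S\PP)
  [3,8] S\(S\NP)   <
    [3,7] N   >
      [3,5] N/S   <
        [3,4] "today" : PP
        [4,5] "cat" : (N/S)\PP
      [5,7] S   <
        [5,6] "sent" : NP
        [6,7] "heard" : S\NP
    [7,8] "city" : (S\(S\NP))\N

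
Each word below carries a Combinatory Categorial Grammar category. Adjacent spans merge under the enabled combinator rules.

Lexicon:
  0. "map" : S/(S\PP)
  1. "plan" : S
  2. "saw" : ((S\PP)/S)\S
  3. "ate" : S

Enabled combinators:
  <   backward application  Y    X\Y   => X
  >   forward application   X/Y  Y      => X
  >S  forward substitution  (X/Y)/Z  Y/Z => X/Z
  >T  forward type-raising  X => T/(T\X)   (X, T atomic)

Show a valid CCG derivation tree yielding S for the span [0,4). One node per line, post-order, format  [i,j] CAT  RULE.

[0,4] S   >
  [0,1] "map" : S/(S\PP)
  [1,4] S\PP   >
    [1,3] (S\PP)/S   <
      [1,2] "plan" : S
      [2,3] "saw" : ((S\PP)/S)\S
    [3,4] "ate" : S

[0,1] S/(S\PP)  lex  "map"
[1,2] S  lex  "plan"
[2,3] ((S\PP)/S)\S  lex  "saw"
[1,3] (S\PP)/S  <  k=2
[3,4] S  lex  "ate"
[1,4] S\PP  >  k=3
[0,4] S  >  k=1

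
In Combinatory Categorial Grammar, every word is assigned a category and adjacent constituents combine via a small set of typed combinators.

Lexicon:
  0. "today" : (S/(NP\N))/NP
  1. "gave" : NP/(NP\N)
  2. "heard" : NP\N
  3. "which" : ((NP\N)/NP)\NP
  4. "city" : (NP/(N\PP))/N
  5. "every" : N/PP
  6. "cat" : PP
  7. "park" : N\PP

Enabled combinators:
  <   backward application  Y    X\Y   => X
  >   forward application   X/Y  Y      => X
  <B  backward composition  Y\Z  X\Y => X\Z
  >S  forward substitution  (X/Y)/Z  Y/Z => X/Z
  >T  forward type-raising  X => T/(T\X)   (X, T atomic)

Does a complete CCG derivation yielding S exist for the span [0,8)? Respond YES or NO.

YES

[0,8] S   >
  [0,4] S/NP   >S
    [0,1] "today" : (S/(NP\N))/NP
    [1,4] (NP\N)/NP   <
      [1,3] NP   >
        [1,2] "gave" : NP/(NP\N)
        [2,3] "heard" : NP\N
      [3,4] "which" : ((NP\N)/NP)\NP
  [4,8] NP   >
    [4,7] NP/(N\PP)   >
      [4,5] "city" : (NP/(N\PP))/N
      [5,7] N   >
        [5,6] "every" : N/PP
        [6,7] "cat" : PP
    [7,8] "park" : N\PP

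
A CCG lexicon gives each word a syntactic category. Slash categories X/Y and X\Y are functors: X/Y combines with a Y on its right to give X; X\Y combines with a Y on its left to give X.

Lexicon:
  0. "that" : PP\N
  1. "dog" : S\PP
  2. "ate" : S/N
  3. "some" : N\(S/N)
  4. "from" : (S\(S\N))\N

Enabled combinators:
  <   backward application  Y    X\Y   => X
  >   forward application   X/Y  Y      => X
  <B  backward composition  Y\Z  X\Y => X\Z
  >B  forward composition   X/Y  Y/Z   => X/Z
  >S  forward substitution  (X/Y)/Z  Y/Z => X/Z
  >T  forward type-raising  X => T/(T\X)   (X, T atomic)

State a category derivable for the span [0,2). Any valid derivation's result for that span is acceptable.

[0,5] S   <
  [0,2] S\N   <B
    [0,1] "that" : PP\N
    [1,2] "dog" : S\PP
  [2,5] S\(S\N)   <
    [2,4] N   <
      [2,3] "ate" : S/N
      [3,4] "some" : N\(S/N)
    [4,5] "from" : (S\(S\N))\N

S\N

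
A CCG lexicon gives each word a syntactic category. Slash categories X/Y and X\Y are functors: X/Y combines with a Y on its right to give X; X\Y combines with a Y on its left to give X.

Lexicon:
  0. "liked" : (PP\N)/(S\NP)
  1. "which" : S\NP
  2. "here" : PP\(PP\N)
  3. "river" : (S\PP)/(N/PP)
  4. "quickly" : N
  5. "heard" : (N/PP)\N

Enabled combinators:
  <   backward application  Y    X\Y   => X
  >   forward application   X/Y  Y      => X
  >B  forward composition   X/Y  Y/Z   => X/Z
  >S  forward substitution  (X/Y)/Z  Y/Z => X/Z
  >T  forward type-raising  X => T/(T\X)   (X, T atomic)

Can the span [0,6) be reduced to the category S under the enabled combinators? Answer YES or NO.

[0,6] S   <
  [0,3] PP   <
    [0,2] PP\N   >
      [0,1] "liked" : (PP\N)/(S\NP)
      [1,2] "which" : S\NP
    [2,3] "here" : PP\(PP\N)
  [3,6] S\PP   >
    [3,4] "river" : (S\PP)/(N/PP)
    [4,6] N/PP   <
      [4,5] "quickly" : N
      [5,6] "heard" : (N/PP)\N

YES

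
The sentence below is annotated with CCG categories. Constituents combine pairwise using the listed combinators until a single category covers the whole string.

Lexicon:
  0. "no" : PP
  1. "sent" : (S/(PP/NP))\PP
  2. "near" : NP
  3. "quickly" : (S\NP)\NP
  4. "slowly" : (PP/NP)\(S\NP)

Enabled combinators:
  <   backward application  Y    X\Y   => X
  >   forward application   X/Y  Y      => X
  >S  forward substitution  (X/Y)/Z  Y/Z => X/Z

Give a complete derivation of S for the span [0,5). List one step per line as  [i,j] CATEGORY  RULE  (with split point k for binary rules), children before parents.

[0,5] S   >
  [0,2] S/(PP/NP)   <
    [0,1] "no" : PP
    [1,2] "sent" : (S/(PP/NP))\PP
  [2,5] PP/NP   <
    [2,4] S\NP   <
      [2,3] "near" : NP
      [3,4] "quickly" : (S\NP)\NP
    [4,5] "slowly" : (PP/NP)\(S\NP)

[0,1] PP  lex  "no"
[1,2] (S/(PP/NP))\PP  lex  "sent"
[0,2] S/(PP/NP)  <  k=1
[2,3] NP  lex  "near"
[3,4] (S\NP)\NP  lex  "quickly"
[2,4] S\NP  <  k=3
[4,5] (PP/NP)\(S\NP)  lex  "slowly"
[2,5] PP/NP  <  k=4
[0,5] S  >  k=2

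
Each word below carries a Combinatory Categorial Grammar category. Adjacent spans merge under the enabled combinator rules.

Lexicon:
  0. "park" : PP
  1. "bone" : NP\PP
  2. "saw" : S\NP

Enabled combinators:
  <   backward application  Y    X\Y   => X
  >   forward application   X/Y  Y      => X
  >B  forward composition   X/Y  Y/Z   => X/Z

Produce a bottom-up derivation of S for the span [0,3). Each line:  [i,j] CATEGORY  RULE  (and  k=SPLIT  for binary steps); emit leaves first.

[0,3] S   <
  [0,2] NP   <
    [0,1] "park" : PP
    [1,2] "bone" : NP\PP
  [2,3] "saw" : S\NP

[0,1] PP  lex  "park"
[1,2] NP\PP  lex  "bone"
[0,2] NP  <  k=1
[2,3] S\NP  lex  "saw"
[0,3] S  <  k=2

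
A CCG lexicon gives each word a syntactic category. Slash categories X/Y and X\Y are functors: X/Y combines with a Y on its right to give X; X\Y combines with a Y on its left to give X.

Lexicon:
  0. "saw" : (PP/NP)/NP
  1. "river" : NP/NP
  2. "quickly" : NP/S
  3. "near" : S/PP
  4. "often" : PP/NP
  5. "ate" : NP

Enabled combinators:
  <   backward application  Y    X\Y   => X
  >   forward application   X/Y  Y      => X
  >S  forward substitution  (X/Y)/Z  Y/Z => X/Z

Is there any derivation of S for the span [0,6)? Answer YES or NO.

NO

(PP/NP)/NP NP/NP NP/S S/PP PP/NP NP
CKY chart[0,6] = {PP, PP/NP}; S ∉ chart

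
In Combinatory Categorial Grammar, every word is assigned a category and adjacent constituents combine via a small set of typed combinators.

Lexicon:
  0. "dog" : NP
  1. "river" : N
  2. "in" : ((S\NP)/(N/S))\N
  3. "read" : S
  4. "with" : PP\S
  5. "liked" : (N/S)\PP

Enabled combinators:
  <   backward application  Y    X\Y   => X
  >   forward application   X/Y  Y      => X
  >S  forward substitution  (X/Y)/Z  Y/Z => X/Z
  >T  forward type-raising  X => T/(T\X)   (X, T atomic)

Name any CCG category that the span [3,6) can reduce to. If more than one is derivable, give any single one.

N/S

[0,6] S   >
  [0,1] S/(S\NP)   >T
    [0,1] "dog" : NP
  [1,6] S\NP   >
    [1,3] (S\NP)/(N/S)   <
      [1,2] "river" : N
      [2,3] "in" : ((S\NP)/(N/S))\N
    [3,6] N/S   <
      [3,5] PP   <
        [3,4] "read" : S
        [4,5] "with" : PP\S
      [5,6] "liked" : (N/S)\PP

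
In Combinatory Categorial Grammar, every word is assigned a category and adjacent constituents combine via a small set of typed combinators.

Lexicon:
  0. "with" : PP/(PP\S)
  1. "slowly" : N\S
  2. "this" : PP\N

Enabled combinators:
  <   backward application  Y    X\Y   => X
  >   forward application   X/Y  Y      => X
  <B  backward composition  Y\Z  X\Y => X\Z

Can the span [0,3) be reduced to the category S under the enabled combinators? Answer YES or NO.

NO

PP/(PP\S) N\S PP\N
CKY chart[0,3] = {PP}; S ∉ chart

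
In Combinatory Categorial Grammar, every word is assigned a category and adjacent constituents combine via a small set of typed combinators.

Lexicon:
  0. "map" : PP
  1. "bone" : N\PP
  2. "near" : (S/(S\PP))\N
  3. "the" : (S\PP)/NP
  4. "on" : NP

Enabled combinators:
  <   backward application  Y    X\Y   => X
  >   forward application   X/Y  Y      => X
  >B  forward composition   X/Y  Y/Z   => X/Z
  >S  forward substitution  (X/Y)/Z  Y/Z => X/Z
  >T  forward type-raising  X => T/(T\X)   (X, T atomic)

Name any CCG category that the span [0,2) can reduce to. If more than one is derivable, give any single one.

[0,5] S   >
  [0,3] S/(S\PP)   <
    [0,2] N   <
      [0,1] "map" : PP
      [1,2] "bone" : N\PP
    [2,3] "near" : (S/(S\PP))\N
  [3,5] S\PP   >
    [3,4] "the" : (S\PP)/NP
    [4,5] "on" : NP

N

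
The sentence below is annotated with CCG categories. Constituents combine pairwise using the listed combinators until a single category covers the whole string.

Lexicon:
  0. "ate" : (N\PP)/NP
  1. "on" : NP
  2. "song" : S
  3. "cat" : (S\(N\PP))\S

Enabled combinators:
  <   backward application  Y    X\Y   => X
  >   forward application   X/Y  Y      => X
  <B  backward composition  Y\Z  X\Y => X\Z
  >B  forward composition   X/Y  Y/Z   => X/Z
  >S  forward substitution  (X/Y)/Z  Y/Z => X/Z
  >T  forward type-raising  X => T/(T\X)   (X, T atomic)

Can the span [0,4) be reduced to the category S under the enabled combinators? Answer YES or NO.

YES

[0,4] S   <
  [0,2] N\PP   >
    [0,1] "ate" : (N\PP)/NP
    [1,2] "on" : NP
  [2,4] S\(N\PP)   <
    [2,3] "song" : S
    [3,4] "cat" : (S\(N\PP))\S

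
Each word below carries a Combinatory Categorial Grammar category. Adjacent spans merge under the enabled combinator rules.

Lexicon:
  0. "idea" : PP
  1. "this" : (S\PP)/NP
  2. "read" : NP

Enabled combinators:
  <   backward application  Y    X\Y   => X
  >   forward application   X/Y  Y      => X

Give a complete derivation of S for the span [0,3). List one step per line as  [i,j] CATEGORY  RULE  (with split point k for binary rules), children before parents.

[0,3] S   <
  [0,1] "idea" : PP
  [1,3] S\PP   >
    [1,2] "this" : (S\PP)/NP
    [2,3] "read" : NP

[0,1] PP  lex  "idea"
[1,2] (S\PP)/NP  lex  "this"
[2,3] NP  lex  "read"
[1,3] S\PP  >  k=2
[0,3] S  <  k=1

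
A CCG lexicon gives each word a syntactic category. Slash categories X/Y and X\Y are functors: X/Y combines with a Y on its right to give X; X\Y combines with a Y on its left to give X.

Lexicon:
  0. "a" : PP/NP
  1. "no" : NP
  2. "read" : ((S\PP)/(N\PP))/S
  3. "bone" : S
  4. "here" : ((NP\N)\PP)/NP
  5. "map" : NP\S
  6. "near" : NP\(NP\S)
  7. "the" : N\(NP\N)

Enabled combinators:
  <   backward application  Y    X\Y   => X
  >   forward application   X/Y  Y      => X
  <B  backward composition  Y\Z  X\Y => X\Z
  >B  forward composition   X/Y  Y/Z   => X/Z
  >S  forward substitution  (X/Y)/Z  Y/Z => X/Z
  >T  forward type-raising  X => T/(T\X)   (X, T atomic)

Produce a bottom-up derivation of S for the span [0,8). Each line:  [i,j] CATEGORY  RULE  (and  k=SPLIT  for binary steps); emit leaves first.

[0,8] S   <
  [0,2] PP   >
    [0,1] "a" : PP/NP
    [1,2] "no" : NP
  [2,8] S\PP   >
    [2,4] (S\PP)/(N\PP)   >
      [2,3] "read" : ((S\PP)/(N\PP))/S
      [3,4] "bone" : S
    [4,8] N\PP   <B
      [4,7] (NP\N)\PP   >
        [4,5] "here" : ((NP\N)\PP)/NP
        [5,7] NP   <
          [5,6] "map" : NP\S
          [6,7] "near" : NP\(NP\S)
      [7,8] "the" : N\(NP\N)

[0,1] PP/NP  lex  "a"
[1,2] NP  lex  "no"
[0,2] PP  >  k=1
[2,3] ((S\PP)/(N\PP))/S  lex  "read"
[3,4] S  lex  "bone"
[2,4] (S\PP)/(N\PP)  >  k=3
[4,5] ((NP\N)\PP)/NP  lex  "here"
[5,6] NP\S  lex  "map"
[6,7] NP\(NP\S)  lex  "near"
[5,7] NP  <  k=6
[4,7] (NP\N)\PP  >  k=5
[7,8] N\(NP\N)  lex  "the"
[4,8] N\PP  <B  k=7
[2,8] S\PP  >  k=4
[0,8] S  <  k=2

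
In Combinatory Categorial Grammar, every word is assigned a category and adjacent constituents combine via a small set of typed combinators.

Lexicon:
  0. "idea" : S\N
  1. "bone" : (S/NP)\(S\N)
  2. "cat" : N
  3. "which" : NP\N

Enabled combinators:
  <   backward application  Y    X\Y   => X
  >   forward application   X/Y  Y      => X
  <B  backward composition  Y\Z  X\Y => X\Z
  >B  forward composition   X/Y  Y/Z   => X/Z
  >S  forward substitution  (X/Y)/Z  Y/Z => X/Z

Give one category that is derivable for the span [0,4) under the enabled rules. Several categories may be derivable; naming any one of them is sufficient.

S

[0,4] S   >
  [0,2] S/NP   <
    [0,1] "idea" : S\N
    [1,2] "bone" : (S/NP)\(S\N)
  [2,4] NP   <
    [2,3] "cat" : N
    [3,4] "which" : NP\N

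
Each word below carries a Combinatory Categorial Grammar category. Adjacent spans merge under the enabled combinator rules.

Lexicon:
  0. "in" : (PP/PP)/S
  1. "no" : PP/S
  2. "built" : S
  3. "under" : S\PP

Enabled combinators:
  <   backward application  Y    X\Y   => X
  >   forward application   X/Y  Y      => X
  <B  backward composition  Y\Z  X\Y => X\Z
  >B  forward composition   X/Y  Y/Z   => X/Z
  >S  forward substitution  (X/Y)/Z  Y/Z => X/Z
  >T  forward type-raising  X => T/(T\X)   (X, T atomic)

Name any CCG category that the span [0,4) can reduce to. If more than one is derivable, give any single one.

[0,4] S   <
  [0,3] PP   >
    [0,2] PP/S   >S
      [0,1] "in" : (PP/PP)/S
      [1,2] "no" : PP/S
    [2,3] "built" : S
  [3,4] "under" : S\PP

S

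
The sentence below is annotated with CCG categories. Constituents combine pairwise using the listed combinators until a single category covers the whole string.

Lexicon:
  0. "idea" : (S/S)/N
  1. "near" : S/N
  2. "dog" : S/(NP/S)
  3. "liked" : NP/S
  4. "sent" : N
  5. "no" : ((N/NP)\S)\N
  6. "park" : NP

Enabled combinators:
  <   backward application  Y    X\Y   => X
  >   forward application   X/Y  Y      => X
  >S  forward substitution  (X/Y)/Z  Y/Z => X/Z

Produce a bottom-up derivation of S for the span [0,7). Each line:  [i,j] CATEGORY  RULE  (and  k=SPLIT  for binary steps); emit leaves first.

[0,7] S   >
  [0,2] S/N   >S
    [0,1] "idea" : (S/S)/N
    [1,2] "near" : S/N
  [2,7] N   >
    [2,6] N/NP   <
      [2,4] S   >
        [2,3] "dog" : S/(NP/S)
        [3,4] "liked" : NP/S
      [4,6] (N/NP)\S   <
        [4,5] "sent" : N
        [5,6] "no" : ((N/NP)\S)\N
    [6,7] "park" : NP

[0,1] (S/S)/N  lex  "idea"
[1,2] S/N  lex  "near"
[0,2] S/N  >S  k=1
[2,3] S/(NP/S)  lex  "dog"
[3,4] NP/S  lex  "liked"
[2,4] S  >  k=3
[4,5] N  lex  "sent"
[5,6] ((N/NP)\S)\N  lex  "no"
[4,6] (N/NP)\S  <  k=5
[2,6] N/NP  <  k=4
[6,7] NP  lex  "park"
[2,7] N  >  k=6
[0,7] S  >  k=2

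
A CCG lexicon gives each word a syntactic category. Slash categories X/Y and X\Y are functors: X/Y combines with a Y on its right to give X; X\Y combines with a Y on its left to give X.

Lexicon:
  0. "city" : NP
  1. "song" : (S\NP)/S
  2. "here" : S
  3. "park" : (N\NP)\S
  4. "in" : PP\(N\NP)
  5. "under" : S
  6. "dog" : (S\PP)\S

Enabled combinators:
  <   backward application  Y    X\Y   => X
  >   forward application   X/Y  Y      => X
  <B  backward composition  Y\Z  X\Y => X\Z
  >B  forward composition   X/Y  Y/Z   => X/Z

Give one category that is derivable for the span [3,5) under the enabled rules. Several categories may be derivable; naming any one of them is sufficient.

PP\S

[0,7] S   <
  [0,5] PP   <
    [0,1] "city" : NP
    [1,5] PP\NP   <B
      [1,3] S\NP   >
        [1,2] "song" : (S\NP)/S
        [2,3] "here" : S
      [3,5] PP\S   <B
        [3,4] "park" : (N\NP)\S
        [4,5] "in" : PP\(N\NP)
  [5,7] S\PP   <
    [5,6] "under" : S
    [6,7] "dog" : (S\PP)\S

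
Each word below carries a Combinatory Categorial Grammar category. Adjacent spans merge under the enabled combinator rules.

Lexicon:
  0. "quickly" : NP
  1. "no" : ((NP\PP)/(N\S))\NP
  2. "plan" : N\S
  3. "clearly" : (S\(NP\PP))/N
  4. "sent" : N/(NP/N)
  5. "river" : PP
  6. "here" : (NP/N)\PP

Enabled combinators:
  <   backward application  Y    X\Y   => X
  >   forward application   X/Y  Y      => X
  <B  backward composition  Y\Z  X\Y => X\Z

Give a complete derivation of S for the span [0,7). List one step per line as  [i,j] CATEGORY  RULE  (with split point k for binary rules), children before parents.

[0,1] NP  lex  "quickly"
[1,2] ((NP\PP)/(N\S))\NP  lex  "no"
[0,2] (NP\PP)/(N\S)  <  k=1
[2,3] N\S  lex  "plan"
[0,3] NP\PP  >  k=2
[3,4] (S\(NP\PP))/N  lex  "clearly"
[4,5] N/(NP/N)  lex  "sent"
[5,6] PP  lex  "river"
[6,7] (NP/N)\PP  lex  "here"
[5,7] NP/N  <  k=6
[4,7] N  >  k=5
[3,7] S\(NP\PP)  >  k=4
[0,7] S  <  k=3

[0,7] S   <
  [0,3] NP\PP   >
    [0,2] (NP\PP)/(N\S)   <
      [0,1] "quickly" : NP
      [1,2] "no" : ((NP\PP)/(N\S))\NP
    [2,3] "plan" : N\S
  [3,7] S\(NP\PP)   >
    [3,4] "clearly" : (S\(NP\PP))/N
    [4,7] N   >
      [4,5] "sent" : N/(NP/N)
      [5,7] NP/N   <
        [5,6] "river" : PP
        [6,7] "here" : (NP/N)\PP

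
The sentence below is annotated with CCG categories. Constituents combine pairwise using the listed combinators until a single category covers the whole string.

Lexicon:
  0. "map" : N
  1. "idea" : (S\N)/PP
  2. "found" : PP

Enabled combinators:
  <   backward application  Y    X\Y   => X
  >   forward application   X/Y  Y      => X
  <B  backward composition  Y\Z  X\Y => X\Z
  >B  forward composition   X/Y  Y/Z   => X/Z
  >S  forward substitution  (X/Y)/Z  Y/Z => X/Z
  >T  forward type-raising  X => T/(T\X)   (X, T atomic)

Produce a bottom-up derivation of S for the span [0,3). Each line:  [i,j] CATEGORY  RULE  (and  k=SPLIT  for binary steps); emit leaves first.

[0,3] S   >
  [0,1] S/(S\N)   >T
    [0,1] "map" : N
  [1,3] S\N   >
    [1,2] "idea" : (S\N)/PP
    [2,3] "found" : PP

[0,1] N  lex  "map"
[0,1] S/(S\N)  >T
[1,2] (S\N)/PP  lex  "idea"
[2,3] PP  lex  "found"
[1,3] S\N  >  k=2
[0,3] S  >  k=1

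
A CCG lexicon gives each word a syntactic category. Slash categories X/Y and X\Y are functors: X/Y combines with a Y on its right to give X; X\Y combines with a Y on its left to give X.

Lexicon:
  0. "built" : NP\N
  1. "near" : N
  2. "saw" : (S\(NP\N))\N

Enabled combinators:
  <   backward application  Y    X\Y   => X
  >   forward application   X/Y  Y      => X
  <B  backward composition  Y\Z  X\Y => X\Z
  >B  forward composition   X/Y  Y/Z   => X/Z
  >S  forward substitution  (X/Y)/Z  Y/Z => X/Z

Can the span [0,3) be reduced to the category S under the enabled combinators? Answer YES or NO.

[0,3] S   <
  [0,1] "built" : NP\N
  [1,3] S\(NP\N)   <
    [1,2] "near" : N
    [2,3] "saw" : (S\(NP\N))\N

YES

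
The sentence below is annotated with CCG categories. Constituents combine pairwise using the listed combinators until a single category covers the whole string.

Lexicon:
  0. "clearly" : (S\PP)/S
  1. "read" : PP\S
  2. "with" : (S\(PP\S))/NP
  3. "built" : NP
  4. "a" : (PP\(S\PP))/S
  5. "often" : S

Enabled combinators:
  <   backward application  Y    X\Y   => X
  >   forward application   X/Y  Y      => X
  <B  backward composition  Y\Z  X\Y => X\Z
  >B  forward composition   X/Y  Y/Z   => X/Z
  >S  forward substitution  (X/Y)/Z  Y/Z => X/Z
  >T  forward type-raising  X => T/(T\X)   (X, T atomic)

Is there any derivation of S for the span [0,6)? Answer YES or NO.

NO

(S\PP)/S PP\S (S\(PP\S))/NP NP (PP\(S\PP))/S S
CKY chart[0,6] = {N/(N\PP), NP/(NP\PP), PP, PP/(PP\PP), S/(S\PP)}; S ∉ chart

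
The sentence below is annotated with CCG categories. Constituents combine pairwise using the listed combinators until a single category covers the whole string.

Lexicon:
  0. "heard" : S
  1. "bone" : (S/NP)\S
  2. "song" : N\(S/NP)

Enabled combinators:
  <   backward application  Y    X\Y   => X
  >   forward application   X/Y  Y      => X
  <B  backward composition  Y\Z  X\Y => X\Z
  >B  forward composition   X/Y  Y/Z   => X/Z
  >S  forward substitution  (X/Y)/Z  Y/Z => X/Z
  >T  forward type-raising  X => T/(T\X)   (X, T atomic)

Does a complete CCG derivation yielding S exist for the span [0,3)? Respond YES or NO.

NO

S (S/NP)\S N\(S/NP)
CKY chart[0,3] = {N, N/(N\N), NP/(NP\N), PP/(PP\N), S/(S\N)}; S ∉ chart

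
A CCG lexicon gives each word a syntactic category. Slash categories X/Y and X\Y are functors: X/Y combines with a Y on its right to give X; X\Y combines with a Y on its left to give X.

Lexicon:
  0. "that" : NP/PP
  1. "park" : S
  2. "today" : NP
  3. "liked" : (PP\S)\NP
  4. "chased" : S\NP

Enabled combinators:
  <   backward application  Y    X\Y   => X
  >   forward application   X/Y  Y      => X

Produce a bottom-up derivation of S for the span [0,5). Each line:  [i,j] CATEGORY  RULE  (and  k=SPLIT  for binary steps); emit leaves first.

[0,5] S   <
  [0,4] NP   >
    [0,1] "that" : NP/PP
    [1,4] PP   <
      [1,2] "park" : S
      [2,4] PP\S   <
        [2,3] "today" : NP
        [3,4] "liked" : (PP\S)\NP
  [4,5] "chased" : S\NP

[0,1] NP/PP  lex  "that"
[1,2] S  lex  "park"
[2,3] NP  lex  "today"
[3,4] (PP\S)\NP  lex  "liked"
[2,4] PP\S  <  k=3
[1,4] PP  <  k=2
[0,4] NP  >  k=1
[4,5] S\NP  lex  "chased"
[0,5] S  <  k=4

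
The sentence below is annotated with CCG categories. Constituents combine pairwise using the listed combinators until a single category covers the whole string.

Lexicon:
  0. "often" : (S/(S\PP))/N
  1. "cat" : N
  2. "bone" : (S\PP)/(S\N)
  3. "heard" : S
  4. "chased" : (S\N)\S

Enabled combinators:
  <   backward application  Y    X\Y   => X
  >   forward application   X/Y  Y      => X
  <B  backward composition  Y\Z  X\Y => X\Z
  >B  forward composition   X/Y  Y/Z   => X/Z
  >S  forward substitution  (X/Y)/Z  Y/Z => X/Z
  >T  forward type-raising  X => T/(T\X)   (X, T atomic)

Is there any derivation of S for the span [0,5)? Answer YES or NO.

[0,5] S   >
  [0,2] S/(S\PP)   >
    [0,1] "often" : (S/(S\PP))/N
    [1,2] "cat" : N
  [2,5] S\PP   >
    [2,3] "bone" : (S\PP)/(S\N)
    [3,5] S\N   <
      [3,4] "heard" : S
      [4,5] "chased" : (S\N)\S

YES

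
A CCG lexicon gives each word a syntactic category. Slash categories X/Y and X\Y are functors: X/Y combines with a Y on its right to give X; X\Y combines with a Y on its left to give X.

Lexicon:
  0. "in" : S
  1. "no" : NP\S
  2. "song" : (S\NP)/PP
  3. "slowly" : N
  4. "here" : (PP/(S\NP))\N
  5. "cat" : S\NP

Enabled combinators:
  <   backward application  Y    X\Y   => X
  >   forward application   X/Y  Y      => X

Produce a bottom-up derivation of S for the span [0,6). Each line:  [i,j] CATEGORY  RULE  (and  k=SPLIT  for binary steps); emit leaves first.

[0,6] S   <
  [0,2] NP   <
    [0,1] "in" : S
    [1,2] "no" : NP\S
  [2,6] S\NP   >
    [2,3] "song" : (S\NP)/PP
    [3,6] PP   >
      [3,5] PP/(S\NP)   <
        [3,4] "slowly" : N
        [4,5] "here" : (PP/(S\NP))\N
      [5,6] "cat" : S\NP

[0,1] S  lex  "in"
[1,2] NP\S  lex  "no"
[0,2] NP  <  k=1
[2,3] (S\NP)/PP  lex  "song"
[3,4] N  lex  "slowly"
[4,5] (PP/(S\NP))\N  lex  "here"
[3,5] PP/(S\NP)  <  k=4
[5,6] S\NP  lex  "cat"
[3,6] PP  >  k=5
[2,6] S\NP  >  k=3
[0,6] S  <  k=2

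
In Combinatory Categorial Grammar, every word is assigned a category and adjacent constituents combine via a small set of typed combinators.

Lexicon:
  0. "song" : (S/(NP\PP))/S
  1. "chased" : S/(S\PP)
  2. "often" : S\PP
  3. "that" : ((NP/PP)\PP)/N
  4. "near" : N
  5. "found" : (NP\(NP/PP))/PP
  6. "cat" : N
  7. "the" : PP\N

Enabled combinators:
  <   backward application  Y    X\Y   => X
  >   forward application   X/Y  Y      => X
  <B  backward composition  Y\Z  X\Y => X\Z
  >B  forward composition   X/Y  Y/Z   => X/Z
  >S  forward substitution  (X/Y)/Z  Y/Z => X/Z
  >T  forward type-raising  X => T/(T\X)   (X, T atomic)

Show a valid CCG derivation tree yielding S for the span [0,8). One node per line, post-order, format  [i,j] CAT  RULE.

[0,1] (S/(NP\PP))/S  lex  "song"
[1,2] S/(S\PP)  lex  "chased"
[2,3] S\PP  lex  "often"
[1,3] S  >  k=2
[0,3] S/(NP\PP)  >  k=1
[3,4] ((NP/PP)\PP)/N  lex  "that"
[4,5] N  lex  "near"
[3,5] (NP/PP)\PP  >  k=4
[5,6] (NP\(NP/PP))/PP  lex  "found"
[6,7] N  lex  "cat"
[7,8] PP\N  lex  "the"
[6,8] PP  <  k=7
[5,8] NP\(NP/PP)  >  k=6
[3,8] NP\PP  <B  k=5
[0,8] S  >  k=3

[0,8] S   >
  [0,3] S/(NP\PP)   >
    [0,1] "song" : (S/(NP\PP))/S
    [1,3] S   >
      [1,2] "chased" : S/(S\PP)
      [2,3] "often" : S\PP
  [3,8] NP\PP   <B
    [3,5] (NP/PP)\PP   >
      [3,4] "that" : ((NP/PP)\PP)/N
      [4,5] "near" : N
    [5,8] NP\(NP/PP)   >
      [5,6] "found" : (NP\(NP/PP))/PP
      [6,8] PP   <
        [6,7] "cat" : N
        [7,8] "the" : PP\N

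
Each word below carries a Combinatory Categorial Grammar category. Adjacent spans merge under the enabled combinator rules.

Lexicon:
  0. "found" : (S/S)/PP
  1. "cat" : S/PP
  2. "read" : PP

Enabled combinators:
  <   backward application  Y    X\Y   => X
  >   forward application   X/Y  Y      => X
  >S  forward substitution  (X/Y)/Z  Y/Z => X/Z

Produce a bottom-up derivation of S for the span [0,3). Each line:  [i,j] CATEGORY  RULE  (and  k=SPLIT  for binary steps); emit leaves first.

[0,3] S   >
  [0,2] S/PP   >S
    [0,1] "found" : (S/S)/PP
    [1,2] "cat" : S/PP
  [2,3] "read" : PP

[0,1] (S/S)/PP  lex  "found"
[1,2] S/PP  lex  "cat"
[0,2] S/PP  >S  k=1
[2,3] PP  lex  "read"
[0,3] S  >  k=2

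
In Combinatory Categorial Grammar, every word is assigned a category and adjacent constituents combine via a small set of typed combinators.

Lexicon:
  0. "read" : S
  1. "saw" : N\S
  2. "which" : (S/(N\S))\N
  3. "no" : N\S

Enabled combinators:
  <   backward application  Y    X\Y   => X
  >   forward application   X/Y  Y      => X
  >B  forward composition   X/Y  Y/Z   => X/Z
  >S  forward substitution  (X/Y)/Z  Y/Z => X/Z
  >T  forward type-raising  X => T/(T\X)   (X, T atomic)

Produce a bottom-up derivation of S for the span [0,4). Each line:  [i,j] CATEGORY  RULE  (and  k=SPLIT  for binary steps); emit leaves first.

[0,1] S  lex  "read"
[1,2] N\S  lex  "saw"
[0,2] N  <  k=1
[2,3] (S/(N\S))\N  lex  "which"
[0,3] S/(N\S)  <  k=2
[3,4] N\S  lex  "no"
[0,4] S  >  k=3

[0,4] S   >
  [0,3] S/(N\S)   <
    [0,2] N   <
      [0,1] "read" : S
      [1,2] "saw" : N\S
    [2,3] "which" : (S/(N\S))\N
  [3,4] "no" : N\S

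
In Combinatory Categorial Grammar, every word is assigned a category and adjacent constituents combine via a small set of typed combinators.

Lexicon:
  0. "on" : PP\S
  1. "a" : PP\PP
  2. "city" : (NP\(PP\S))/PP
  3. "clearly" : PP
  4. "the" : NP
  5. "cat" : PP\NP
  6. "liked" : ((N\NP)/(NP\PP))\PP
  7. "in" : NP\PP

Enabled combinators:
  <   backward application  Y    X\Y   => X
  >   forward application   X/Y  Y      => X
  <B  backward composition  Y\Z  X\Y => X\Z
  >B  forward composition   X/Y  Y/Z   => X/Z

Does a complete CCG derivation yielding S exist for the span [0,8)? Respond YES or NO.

NO

PP\S PP\PP (NP\(PP\S))/PP PP NP PP\NP ((N\NP)/(NP\PP))\PP NP\PP
CKY chart[0,8] = {N}; S ∉ chart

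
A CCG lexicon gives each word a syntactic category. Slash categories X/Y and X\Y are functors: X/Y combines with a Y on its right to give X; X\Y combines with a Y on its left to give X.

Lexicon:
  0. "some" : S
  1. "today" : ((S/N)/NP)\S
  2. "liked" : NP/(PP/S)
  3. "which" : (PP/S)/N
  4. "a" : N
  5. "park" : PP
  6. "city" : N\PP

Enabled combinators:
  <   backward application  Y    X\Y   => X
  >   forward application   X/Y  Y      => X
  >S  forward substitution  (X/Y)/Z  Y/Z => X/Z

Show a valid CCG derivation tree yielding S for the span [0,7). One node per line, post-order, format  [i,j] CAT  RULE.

[0,1] S  lex  "some"
[1,2] ((S/N)/NP)\S  lex  "today"
[0,2] (S/N)/NP  <  k=1
[2,3] NP/(PP/S)  lex  "liked"
[3,4] (PP/S)/N  lex  "which"
[4,5] N  lex  "a"
[3,5] PP/S  >  k=4
[2,5] NP  >  k=3
[0,5] S/N  >  k=2
[5,6] PP  lex  "park"
[6,7] N\PP  lex  "city"
[5,7] N  <  k=6
[0,7] S  >  k=5

[0,7] S   >
  [0,5] S/N   >
    [0,2] (S/N)/NP   <
      [0,1] "some" : S
      [1,2] "today" : ((S/N)/NP)\S
    [2,5] NP   >
      [2,3] "liked" : NP/(PP/S)
      [3,5] PP/S   >
        [3,4] "which" : (PP/S)/N
        [4,5] "a" : N
  [5,7] N   <
    [5,6] "park" : PP
    [6,7] "city" : N\PP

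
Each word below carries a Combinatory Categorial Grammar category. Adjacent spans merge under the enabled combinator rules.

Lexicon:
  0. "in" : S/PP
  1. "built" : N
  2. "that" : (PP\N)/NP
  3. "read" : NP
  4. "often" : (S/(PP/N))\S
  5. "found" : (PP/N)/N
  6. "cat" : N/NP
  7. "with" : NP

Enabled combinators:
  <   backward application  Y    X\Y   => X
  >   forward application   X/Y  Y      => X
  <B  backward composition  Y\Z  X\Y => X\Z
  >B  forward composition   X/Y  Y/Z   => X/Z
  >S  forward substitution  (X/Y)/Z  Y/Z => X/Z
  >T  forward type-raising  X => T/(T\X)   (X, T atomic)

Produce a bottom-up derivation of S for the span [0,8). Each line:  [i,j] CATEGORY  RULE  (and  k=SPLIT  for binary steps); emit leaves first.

[0,8] S   >
  [0,5] S/(PP/N)   <
    [0,4] S   >
      [0,1] "in" : S/PP
      [1,4] PP   <
        [1,2] "built" : N
        [2,4] PP\N   >
          [2,3] "that" : (PP\N)/NP
          [3,4] "read" : NP
    [4,5] "often" : (S/(PP/N))\S
  [5,8] PP/N   >
    [5,6] "found" : (PP/N)/N
    [6,8] N   >
      [6,7] "cat" : N/NP
      [7,8] "with" : NP

[0,1] S/PP  lex  "in"
[1,2] N  lex  "built"
[2,3] (PP\N)/NP  lex  "that"
[3,4] NP  lex  "read"
[2,4] PP\N  >  k=3
[1,4] PP  <  k=2
[0,4] S  >  k=1
[4,5] (S/(PP/N))\S  lex  "often"
[0,5] S/(PP/N)  <  k=4
[5,6] (PP/N)/N  lex  "found"
[6,7] N/NP  lex  "cat"
[7,8] NP  lex  "with"
[6,8] N  >  k=7
[5,8] PP/N  >  k=6
[0,8] S  >  k=5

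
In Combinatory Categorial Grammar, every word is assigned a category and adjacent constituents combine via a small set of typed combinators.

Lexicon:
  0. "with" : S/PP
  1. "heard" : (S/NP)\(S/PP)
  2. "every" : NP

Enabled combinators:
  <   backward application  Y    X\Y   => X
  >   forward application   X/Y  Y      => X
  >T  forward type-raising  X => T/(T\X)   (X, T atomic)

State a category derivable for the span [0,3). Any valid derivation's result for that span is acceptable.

S

[0,3] S   >
  [0,2] S/NP   <
    [0,1] "with" : S/PP
    [1,2] "heard" : (S/NP)\(S/PP)
  [2,3] "every" : NP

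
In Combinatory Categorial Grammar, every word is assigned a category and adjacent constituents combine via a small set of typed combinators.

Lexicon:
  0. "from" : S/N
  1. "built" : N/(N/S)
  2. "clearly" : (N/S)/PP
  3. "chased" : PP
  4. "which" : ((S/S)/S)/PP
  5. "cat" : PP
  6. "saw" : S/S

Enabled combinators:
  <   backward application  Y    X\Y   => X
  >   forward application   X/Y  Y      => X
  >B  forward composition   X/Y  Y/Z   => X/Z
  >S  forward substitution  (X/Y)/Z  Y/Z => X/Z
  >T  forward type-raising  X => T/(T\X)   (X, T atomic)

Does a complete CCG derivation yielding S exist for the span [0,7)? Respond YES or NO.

[0,7] S   >
  [0,1] "from" : S/N
  [1,7] N   >
    [1,2] "built" : N/(N/S)
    [2,7] N/S   >B
      [2,4] N/S   >
        [2,3] "clearly" : (N/S)/PP
        [3,4] "chased" : PP
      [4,7] S/S   >S
        [4,6] (S/S)/S   >
          [4,5] "which" : ((S/S)/S)/PP
          [5,6] "cat" : PP
        [6,7] "saw" : S/S

YES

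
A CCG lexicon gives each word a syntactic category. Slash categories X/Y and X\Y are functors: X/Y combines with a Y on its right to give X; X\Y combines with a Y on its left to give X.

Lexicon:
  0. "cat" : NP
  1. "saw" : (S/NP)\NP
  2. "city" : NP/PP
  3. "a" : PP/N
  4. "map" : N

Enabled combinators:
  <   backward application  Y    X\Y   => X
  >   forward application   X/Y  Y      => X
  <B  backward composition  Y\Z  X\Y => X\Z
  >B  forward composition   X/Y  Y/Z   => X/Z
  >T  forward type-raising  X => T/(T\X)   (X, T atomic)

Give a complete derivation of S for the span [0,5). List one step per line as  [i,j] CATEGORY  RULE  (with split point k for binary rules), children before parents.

[0,5] S   >
  [0,3] S/PP   >B
    [0,2] S/NP   <
      [0,1] "cat" : NP
      [1,2] "saw" : (S/NP)\NP
    [2,3] "city" : NP/PP
  [3,5] PP   >
    [3,4] "a" : PP/N
    [4,5] "map" : N

[0,1] NP  lex  "cat"
[1,2] (S/NP)\NP  lex  "saw"
[0,2] S/NP  <  k=1
[2,3] NP/PP  lex  "city"
[0,3] S/PP  >B  k=2
[3,4] PP/N  lex  "a"
[4,5] N  lex  "map"
[3,5] PP  >  k=4
[0,5] S  >  k=3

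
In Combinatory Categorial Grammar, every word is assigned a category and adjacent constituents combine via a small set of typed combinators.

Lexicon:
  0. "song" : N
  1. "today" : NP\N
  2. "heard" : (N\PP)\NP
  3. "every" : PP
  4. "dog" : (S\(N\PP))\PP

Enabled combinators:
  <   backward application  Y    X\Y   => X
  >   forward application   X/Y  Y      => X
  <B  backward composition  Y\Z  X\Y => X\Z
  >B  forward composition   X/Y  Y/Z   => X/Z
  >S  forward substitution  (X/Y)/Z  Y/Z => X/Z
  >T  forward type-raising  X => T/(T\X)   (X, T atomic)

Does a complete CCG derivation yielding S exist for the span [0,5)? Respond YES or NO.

YES

[0,5] S   <
  [0,3] N\PP   <
    [0,2] NP   >
      [0,1] NP/(NP\N)   >T
        [0,1] "song" : N
      [1,2] "today" : NP\N
    [2,3] "heard" : (N\PP)\NP
  [3,5] S\(N\PP)   <
    [3,4] "every" : PP
    [4,5] "dog" : (S\(N\PP))\PP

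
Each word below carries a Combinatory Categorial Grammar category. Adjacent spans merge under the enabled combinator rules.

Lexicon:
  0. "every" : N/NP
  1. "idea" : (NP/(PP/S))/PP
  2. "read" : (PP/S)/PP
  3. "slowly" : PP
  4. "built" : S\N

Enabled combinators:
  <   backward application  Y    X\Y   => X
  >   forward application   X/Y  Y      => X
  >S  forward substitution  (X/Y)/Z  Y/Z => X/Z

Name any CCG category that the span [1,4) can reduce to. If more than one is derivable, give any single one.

[0,5] S   <
  [0,4] N   >
    [0,1] "every" : N/NP
    [1,4] NP   >
      [1,3] NP/PP   >S
        [1,2] "idea" : (NP/(PP/S))/PP
        [2,3] "read" : (PP/S)/PP
      [3,4] "slowly" : PP
  [4,5] "built" : S\N

NP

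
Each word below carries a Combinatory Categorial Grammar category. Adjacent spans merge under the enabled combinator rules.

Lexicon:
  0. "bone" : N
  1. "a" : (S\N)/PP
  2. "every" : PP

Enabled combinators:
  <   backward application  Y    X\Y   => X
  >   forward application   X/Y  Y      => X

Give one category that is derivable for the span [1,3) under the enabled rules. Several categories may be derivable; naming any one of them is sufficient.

S\N

[0,3] S   <
  [0,1] "bone" : N
  [1,3] S\N   >
    [1,2] "a" : (S\N)/PP
    [2,3] "every" : PP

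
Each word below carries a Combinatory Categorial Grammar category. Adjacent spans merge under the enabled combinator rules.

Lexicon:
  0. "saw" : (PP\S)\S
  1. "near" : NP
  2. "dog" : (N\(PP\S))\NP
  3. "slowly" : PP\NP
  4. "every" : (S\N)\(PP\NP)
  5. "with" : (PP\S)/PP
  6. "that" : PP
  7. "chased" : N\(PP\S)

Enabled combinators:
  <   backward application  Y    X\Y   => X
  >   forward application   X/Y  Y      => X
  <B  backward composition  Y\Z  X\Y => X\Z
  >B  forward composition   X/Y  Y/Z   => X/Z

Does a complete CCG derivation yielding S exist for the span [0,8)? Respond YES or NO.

NO

(PP\S)\S NP (N\(PP\S))\NP PP\NP (S\N)\(PP\NP) (PP\S)/PP PP N\(PP\S)
CKY chart[0,8] = {N}; S ∉ chart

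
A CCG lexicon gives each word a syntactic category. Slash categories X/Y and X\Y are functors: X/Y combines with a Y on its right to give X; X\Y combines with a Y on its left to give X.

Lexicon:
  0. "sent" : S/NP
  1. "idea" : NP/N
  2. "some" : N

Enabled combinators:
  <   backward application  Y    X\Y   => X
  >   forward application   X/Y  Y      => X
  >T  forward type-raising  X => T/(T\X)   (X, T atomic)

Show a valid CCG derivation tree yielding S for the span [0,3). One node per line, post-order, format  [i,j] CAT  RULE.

[0,3] S   >
  [0,1] "sent" : S/NP
  [1,3] NP   >
    [1,2] "idea" : NP/N
    [2,3] "some" : N

[0,1] S/NP  lex  "sent"
[1,2] NP/N  lex  "idea"
[2,3] N  lex  "some"
[1,3] NP  >  k=2
[0,3] S  >  k=1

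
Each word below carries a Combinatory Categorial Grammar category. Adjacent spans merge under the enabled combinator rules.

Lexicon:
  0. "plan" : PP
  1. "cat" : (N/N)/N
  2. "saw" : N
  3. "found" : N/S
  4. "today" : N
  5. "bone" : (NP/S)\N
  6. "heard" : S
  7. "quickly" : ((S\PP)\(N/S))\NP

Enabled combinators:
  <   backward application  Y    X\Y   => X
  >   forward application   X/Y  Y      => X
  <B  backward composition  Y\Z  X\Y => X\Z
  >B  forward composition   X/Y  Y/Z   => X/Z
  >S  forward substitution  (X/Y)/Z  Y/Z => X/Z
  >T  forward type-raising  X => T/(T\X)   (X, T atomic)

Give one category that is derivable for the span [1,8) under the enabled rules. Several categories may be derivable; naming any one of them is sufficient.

[0,8] S   <
  [0,1] "plan" : PP
  [1,8] S\PP   <
    [1,4] N/S   >B
      [1,3] N/N   >
        [1,2] "cat" : (N/N)/N
        [2,3] "saw" : N
      [3,4] "found" : N/S
    [4,8] (S\PP)\(N/S)   <
      [4,7] NP   >
        [4,6] NP/S   <
          [4,5] "today" : N
          [5,6] "bone" : (NP/S)\N
        [6,7] "heard" : S
      [7,8] "quickly" : ((S\PP)\(N/S))\NP

S\PP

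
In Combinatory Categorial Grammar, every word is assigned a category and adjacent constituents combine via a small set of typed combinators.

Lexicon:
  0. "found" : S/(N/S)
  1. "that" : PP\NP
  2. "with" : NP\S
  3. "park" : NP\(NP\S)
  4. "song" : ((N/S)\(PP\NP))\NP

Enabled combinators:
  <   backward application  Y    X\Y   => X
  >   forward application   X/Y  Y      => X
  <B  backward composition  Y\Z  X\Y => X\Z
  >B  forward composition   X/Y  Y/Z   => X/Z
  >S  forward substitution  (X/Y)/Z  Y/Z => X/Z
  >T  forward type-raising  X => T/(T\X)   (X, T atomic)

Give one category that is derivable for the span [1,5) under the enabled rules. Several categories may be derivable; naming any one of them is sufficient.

N/S

[0,5] S   >
  [0,1] "found" : S/(N/S)
  [1,5] N/S   <
    [1,2] "that" : PP\NP
    [2,5] (N/S)\(PP\NP)   <
      [2,4] NP   <
        [2,3] "with" : NP\S
        [3,4] "park" : NP\(NP\S)
      [4,5] "song" : ((N/S)\(PP\NP))\NP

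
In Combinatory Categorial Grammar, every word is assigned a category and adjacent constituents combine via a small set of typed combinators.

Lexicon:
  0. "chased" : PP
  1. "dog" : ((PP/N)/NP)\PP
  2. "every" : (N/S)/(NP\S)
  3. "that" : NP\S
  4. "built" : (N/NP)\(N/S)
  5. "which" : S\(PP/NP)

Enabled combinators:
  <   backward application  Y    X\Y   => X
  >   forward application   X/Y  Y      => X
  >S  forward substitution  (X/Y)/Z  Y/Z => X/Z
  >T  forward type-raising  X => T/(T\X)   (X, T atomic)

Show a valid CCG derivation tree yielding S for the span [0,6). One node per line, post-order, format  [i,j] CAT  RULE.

[0,1] PP  lex  "chased"
[1,2] ((PP/N)/NP)\PP  lex  "dog"
[0,2] (PP/N)/NP  <  k=1
[2,3] (N/S)/(NP\S)  lex  "every"
[3,4] NP\S  lex  "that"
[2,4] N/S  >  k=3
[4,5] (N/NP)\(N/S)  lex  "built"
[2,5] N/NP  <  k=4
[0,5] PP/NP  >S  k=2
[5,6] S\(PP/NP)  lex  "which"
[0,6] S  <  k=5

[0,6] S   <
  [0,5] PP/NP   >S
    [0,2] (PP/N)/NP   <
      [0,1] "chased" : PP
      [1,2] "dog" : ((PP/N)/NP)\PP
    [2,5] N/NP   <
      [2,4] N/S   >
        [2,3] "every" : (N/S)/(NP\S)
        [3,4] "that" : NP\S
      [4,5] "built" : (N/NP)\(N/S)
  [5,6] "which" : S\(PP/NP)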